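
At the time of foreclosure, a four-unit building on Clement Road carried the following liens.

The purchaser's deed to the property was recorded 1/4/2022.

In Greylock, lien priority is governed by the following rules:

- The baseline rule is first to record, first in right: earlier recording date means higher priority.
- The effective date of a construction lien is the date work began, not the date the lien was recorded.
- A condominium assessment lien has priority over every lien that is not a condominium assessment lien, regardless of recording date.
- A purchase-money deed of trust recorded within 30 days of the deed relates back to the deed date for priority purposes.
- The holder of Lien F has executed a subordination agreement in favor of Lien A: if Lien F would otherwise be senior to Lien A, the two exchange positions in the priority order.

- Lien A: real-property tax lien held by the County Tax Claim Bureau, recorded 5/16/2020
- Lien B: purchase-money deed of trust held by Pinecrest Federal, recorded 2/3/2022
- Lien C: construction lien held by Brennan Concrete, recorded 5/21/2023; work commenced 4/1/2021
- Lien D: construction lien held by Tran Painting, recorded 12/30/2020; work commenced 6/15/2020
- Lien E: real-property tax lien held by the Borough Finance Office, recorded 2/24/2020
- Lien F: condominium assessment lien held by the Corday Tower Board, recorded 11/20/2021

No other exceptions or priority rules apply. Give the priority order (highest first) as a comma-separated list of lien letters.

Effective dates: B relates back to the deed date 1/4/2022; C relates back to 4/1/2021 (work commenced); D is treated as recorded 6/15/2020, the work-commencement date.
F is a condominium assessment lien and takes priority over every other lien.
Remaining liens by effective date: E (2/24/2020), A (5/16/2020), D (6/15/2020), C (4/1/2021), B (1/4/2022).
The subordination applies — F was senior to A — so F and A swap.

A, E, F, D, C, B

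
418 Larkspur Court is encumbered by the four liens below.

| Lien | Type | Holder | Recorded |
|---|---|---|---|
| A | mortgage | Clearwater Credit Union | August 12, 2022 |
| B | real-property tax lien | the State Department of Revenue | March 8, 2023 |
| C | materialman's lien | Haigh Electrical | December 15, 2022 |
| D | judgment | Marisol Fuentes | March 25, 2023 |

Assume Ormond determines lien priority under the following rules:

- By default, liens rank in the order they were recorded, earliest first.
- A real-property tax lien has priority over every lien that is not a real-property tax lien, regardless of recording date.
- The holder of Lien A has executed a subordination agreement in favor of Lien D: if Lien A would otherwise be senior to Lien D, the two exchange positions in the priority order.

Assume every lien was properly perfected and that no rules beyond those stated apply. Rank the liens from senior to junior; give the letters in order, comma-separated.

B, D, C, A

B is a real-property tax lien and takes priority over every other lien.
Ordering the rest by effective date: A (August 12, 2022), C (December 15, 2022), D (March 25, 2023).
Because A would otherwise rank above D, the subordination swaps them.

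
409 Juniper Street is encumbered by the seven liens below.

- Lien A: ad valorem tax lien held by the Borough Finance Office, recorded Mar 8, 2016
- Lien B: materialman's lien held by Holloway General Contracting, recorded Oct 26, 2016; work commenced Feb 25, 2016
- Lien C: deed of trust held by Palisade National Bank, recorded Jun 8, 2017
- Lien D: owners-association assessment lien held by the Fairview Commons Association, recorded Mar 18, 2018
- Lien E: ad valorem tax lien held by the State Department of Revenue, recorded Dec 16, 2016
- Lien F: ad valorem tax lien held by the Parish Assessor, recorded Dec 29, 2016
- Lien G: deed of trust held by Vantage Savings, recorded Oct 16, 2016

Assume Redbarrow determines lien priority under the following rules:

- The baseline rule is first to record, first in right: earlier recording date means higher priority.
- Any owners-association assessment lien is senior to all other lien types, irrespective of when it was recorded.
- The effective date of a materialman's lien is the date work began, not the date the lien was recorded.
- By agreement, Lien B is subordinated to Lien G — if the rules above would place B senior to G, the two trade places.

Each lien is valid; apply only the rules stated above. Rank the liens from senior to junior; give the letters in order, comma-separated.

D, G, A, B, E, F, C

Effective dates after the stated exceptions: B is treated as recorded Feb 25, 2016, the work-commencement date.
As an owners-association assessment lien, D is senior to every other lien.
Among the remaining liens, by effective date: B (Feb 25, 2016), A (Mar 8, 2016), G (Oct 16, 2016), E (Dec 16, 2016), F (Dec 29, 2016), C (Jun 8, 2017).
B would otherwise be senior to G, so under the subordination agreement B and G exchange positions.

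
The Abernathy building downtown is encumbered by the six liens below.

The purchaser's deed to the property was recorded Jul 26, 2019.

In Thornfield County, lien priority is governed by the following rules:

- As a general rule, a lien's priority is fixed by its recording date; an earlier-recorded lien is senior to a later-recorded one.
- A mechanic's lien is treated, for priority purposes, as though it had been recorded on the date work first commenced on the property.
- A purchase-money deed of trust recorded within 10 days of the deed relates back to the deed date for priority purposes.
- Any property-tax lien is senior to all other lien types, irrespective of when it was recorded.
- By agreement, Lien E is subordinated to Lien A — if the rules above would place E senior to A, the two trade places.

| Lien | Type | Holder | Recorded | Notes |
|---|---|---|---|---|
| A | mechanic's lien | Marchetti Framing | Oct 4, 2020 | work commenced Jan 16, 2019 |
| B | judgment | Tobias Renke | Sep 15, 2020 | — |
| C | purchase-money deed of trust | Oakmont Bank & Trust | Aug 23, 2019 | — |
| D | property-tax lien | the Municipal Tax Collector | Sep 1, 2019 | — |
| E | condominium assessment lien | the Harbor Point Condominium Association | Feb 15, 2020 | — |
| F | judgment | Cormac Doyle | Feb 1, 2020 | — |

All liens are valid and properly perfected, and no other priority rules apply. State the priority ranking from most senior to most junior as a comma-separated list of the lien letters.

Effective dates: A is treated as recorded Jan 16, 2019, the work-commencement date; C missed the 10-day window (28 days after the deed), so its recording date stands.
As a property-tax lien, D is senior to every other lien.
Ordering the rest by effective date: A (Jan 16, 2019), C (Aug 23, 2019), F (Feb 1, 2020), E (Feb 15, 2020), B (Sep 15, 2020).
E already ranks below A; the subordination has no effect.

D, A, C, F, E, B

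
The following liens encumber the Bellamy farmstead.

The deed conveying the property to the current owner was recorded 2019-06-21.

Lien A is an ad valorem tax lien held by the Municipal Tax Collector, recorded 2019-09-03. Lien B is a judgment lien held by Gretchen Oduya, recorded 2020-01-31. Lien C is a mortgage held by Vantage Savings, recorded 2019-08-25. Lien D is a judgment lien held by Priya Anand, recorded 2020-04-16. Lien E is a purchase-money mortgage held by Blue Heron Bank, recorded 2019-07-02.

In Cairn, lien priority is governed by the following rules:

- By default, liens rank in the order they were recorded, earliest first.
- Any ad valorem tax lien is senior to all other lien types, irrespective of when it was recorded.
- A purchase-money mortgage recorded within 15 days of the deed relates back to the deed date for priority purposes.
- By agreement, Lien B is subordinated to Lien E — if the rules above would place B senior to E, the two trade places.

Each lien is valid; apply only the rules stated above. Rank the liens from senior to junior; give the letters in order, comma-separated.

Adjusting effective dates: E's effective date is the deed date, 2019-06-21.
A is an ad valorem tax lien, so it outranks all other liens regardless of date.
The other liens, earliest effective date first: E (2019-06-21), C (2019-08-25), B (2020-01-31), D (2020-04-16).
B already ranks below E; the subordination has no effect.

A, E, C, B, D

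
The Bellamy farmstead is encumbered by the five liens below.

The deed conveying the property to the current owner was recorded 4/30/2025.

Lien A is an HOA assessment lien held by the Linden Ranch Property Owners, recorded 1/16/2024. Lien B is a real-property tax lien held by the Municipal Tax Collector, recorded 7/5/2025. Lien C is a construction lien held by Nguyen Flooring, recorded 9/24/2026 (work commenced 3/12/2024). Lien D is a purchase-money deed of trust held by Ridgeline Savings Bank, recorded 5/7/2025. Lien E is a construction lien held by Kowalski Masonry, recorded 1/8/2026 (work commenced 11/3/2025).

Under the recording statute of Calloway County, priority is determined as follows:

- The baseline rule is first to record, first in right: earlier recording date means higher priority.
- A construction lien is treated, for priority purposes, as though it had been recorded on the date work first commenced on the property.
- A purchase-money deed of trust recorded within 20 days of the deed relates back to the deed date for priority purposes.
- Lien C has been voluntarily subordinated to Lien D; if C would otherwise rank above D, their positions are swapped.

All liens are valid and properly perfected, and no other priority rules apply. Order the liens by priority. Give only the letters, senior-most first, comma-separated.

A, D, C, B, E

Effective dates after the stated exceptions: C's effective date is 3/12/2024, when work began; D relates back to the deed date 4/30/2025; E's effective date is 11/3/2025, when work began.
By effective date, earliest first: A (1/16/2024), C (3/12/2024), D (4/30/2025), B (7/5/2025), E (11/3/2025).
Because C would otherwise rank above D, the subordination swaps them.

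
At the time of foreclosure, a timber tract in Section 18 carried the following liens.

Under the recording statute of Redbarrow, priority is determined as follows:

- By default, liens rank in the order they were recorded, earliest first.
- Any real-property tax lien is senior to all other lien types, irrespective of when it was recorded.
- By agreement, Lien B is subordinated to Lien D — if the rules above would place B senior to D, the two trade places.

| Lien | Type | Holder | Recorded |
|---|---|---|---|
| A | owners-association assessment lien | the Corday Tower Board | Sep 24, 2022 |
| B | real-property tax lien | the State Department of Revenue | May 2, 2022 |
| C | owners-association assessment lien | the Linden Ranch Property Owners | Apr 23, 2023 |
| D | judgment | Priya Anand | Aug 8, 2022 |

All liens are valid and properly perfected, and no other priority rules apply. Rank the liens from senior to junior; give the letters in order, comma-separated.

D, B, A, C

B is a real-property tax lien, so it outranks all other liens regardless of date.
The other liens, earliest effective date first: D (Aug 8, 2022), A (Sep 24, 2022), C (Apr 23, 2023).
Because B would otherwise rank above D, the subordination swaps them.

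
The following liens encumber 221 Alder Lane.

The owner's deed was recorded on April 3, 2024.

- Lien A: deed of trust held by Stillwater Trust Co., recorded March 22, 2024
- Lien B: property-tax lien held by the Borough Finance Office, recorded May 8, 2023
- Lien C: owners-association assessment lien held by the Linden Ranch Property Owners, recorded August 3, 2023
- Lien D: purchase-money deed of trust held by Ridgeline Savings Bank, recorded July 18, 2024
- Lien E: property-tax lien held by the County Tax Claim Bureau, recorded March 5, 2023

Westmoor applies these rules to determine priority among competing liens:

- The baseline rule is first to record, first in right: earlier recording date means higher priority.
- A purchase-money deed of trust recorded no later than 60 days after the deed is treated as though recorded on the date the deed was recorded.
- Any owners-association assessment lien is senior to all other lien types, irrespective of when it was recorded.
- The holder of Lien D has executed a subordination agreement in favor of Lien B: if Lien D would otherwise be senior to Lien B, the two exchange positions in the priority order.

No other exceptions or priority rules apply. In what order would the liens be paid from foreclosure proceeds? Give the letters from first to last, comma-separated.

C, E, B, A, D

Adjusting effective dates: D was recorded 106 days after the deed, outside the 60-day window, so it keeps its recording date.
C, as an owners-association assessment lien, has superpriority and ranks first.
Ordering the rest by effective date: E (March 5, 2023), B (May 8, 2023), A (March 22, 2024), D (July 18, 2024).
D is already junior to B, so the subordination agreement changes nothing.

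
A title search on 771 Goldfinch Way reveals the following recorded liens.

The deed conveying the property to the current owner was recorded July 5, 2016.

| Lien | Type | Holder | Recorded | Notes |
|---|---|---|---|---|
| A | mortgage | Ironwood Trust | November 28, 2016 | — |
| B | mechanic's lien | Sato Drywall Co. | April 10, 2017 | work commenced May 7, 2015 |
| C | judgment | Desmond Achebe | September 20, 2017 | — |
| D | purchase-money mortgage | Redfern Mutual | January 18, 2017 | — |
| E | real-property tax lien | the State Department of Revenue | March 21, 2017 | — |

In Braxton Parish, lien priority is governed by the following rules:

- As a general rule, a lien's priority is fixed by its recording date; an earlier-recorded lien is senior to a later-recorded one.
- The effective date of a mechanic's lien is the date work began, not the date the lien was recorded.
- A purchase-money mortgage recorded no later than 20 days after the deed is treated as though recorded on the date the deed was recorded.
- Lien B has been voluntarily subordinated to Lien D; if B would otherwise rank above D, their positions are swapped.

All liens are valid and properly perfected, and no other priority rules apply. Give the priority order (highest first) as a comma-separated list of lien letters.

Effective dates: B's effective date is May 7, 2015, when work began; D missed the 20-day window (197 days after the deed), so its recording date stands.
Ordering by effective date: B (May 7, 2015), A (November 28, 2016), D (January 18, 2017), E (March 21, 2017), C (September 20, 2017).
Because B would otherwise rank above D, the subordination swaps them.

D, A, B, E, C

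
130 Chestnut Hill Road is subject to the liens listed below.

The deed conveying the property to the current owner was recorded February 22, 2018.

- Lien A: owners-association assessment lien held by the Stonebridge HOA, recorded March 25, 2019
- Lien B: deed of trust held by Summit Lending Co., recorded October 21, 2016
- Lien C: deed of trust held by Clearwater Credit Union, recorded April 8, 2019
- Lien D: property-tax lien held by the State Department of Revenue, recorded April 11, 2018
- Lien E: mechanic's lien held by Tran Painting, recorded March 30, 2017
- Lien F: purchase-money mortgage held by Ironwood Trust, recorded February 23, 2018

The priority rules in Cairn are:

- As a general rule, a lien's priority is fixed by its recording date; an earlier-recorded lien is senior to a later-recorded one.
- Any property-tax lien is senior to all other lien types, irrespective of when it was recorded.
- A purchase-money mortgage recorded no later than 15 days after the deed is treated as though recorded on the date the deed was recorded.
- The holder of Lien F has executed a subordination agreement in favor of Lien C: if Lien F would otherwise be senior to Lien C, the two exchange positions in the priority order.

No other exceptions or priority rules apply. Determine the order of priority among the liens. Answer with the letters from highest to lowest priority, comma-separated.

First, effective dates: F's effective date is the deed date, February 22, 2018.
D, as a property-tax lien, has superpriority and ranks first.
Among the remaining liens, by effective date: B (October 21, 2016), E (March 30, 2017), F (February 22, 2018), A (March 25, 2019), C (April 8, 2019).
The subordination applies — F was senior to C — so F and C swap.

D, B, E, C, A, F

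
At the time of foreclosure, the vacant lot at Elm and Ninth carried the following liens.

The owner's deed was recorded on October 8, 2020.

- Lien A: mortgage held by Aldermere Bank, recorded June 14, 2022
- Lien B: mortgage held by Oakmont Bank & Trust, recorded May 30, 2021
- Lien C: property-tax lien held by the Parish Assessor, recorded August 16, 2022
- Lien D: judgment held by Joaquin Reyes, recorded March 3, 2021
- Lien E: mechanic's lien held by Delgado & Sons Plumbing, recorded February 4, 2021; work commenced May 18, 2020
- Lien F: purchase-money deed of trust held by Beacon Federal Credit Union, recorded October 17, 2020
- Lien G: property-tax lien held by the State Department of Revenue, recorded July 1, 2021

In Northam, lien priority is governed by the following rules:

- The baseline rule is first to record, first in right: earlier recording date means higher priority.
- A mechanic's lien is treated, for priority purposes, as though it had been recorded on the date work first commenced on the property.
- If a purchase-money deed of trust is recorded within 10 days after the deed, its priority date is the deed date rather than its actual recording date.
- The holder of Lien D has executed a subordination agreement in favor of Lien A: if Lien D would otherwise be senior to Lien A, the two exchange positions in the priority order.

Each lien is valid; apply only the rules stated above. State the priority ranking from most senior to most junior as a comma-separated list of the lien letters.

E, F, A, B, G, D, C

Adjusting effective dates: E is treated as recorded May 18, 2020, the work-commencement date; F's effective date is the deed date, October 8, 2020.
Sorted by effective date: E (May 18, 2020), F (October 8, 2020), D (March 3, 2021), B (May 30, 2021), G (July 1, 2021), A (June 14, 2022), C (August 16, 2022).
The subordination applies — D was senior to A — so D and A swap.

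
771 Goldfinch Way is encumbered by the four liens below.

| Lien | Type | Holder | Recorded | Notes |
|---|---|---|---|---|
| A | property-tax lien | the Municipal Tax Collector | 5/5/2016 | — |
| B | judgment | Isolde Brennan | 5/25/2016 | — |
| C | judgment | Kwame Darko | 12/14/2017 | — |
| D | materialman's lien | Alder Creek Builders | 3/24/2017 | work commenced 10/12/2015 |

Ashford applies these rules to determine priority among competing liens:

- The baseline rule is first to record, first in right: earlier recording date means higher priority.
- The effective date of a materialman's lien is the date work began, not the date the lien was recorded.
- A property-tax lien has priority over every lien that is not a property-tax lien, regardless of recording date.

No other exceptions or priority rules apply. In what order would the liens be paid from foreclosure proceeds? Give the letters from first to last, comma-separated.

A, D, B, C

Effective dates after the stated exceptions: D relates back to 10/12/2015 (work commenced).
As a property-tax lien, A is senior to every other lien.
Ordering the rest by effective date: D (10/12/2015), B (5/25/2016), C (12/14/2017).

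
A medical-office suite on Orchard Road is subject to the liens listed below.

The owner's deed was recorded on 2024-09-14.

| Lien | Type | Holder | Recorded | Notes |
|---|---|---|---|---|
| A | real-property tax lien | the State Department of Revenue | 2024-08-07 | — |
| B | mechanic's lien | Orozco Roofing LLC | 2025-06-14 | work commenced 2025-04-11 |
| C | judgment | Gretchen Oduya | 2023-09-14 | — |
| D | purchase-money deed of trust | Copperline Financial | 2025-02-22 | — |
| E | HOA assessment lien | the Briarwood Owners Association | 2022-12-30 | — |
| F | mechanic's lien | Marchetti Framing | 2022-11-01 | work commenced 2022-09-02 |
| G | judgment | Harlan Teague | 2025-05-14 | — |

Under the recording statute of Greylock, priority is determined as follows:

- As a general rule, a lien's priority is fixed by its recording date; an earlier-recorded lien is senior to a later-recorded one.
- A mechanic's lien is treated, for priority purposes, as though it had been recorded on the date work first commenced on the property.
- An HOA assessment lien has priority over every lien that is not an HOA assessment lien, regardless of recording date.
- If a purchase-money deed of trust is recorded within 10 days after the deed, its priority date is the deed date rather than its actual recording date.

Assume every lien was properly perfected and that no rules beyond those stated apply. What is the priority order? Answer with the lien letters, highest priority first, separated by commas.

E, F, C, A, D, B, G

First, effective dates: B relates back to 2025-04-11 (work commenced); D missed the 10-day window (161 days after the deed), so its recording date stands; F is treated as recorded 2022-09-02, the work-commencement date.
As an HOA assessment lien, E is senior to every other lien.
Among the remaining liens, by effective date: F (2022-09-02), C (2023-09-14), A (2024-08-07), D (2025-02-22), B (2025-04-11), G (2025-05-14).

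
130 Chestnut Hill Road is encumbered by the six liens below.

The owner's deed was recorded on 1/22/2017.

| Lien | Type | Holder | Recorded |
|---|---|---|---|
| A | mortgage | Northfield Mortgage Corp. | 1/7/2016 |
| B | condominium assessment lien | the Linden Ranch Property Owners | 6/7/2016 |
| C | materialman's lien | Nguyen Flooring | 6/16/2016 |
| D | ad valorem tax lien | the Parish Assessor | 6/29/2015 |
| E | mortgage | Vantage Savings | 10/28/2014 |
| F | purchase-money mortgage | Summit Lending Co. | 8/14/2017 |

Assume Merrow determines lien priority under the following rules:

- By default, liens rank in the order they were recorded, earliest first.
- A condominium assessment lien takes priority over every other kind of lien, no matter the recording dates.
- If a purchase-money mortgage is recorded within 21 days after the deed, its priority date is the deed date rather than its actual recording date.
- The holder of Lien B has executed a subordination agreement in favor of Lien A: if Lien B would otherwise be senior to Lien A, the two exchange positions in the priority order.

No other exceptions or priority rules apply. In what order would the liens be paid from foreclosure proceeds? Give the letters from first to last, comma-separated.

Effective dates: F missed the 21-day window (204 days after the deed), so its recording date stands.
B is a condominium assessment lien, so it outranks all other liens regardless of date.
Among the remaining liens, by effective date: E (10/28/2014), D (6/29/2015), A (1/7/2016), C (6/16/2016), F (8/14/2017).
Because B would otherwise rank above A, the subordination swaps them.

A, E, D, B, C, F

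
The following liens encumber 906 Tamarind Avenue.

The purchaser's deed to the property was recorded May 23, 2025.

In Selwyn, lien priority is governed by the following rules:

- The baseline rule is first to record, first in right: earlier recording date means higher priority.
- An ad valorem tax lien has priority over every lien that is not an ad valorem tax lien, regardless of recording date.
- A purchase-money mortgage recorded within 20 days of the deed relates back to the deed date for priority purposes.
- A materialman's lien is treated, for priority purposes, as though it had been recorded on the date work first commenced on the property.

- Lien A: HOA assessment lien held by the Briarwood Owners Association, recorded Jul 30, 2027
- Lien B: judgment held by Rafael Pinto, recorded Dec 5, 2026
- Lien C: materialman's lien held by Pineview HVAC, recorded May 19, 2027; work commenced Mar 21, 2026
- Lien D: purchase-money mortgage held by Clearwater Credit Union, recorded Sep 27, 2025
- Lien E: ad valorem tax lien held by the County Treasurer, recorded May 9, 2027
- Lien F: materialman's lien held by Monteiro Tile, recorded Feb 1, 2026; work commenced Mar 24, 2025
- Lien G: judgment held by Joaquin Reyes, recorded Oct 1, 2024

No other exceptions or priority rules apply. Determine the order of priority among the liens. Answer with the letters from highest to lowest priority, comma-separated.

E, G, F, D, C, B, A

First, effective dates: C's effective date is Mar 21, 2026, when work began; D missed the 20-day window (127 days after the deed), so its recording date stands; F relates back to Mar 24, 2025 (work commenced).
E, as an ad valorem tax lien, has superpriority and ranks first.
Among the remaining liens, by effective date: G (Oct 1, 2024), F (Mar 24, 2025), D (Sep 27, 2025), C (Mar 21, 2026), B (Dec 5, 2026), A (Jul 30, 2027).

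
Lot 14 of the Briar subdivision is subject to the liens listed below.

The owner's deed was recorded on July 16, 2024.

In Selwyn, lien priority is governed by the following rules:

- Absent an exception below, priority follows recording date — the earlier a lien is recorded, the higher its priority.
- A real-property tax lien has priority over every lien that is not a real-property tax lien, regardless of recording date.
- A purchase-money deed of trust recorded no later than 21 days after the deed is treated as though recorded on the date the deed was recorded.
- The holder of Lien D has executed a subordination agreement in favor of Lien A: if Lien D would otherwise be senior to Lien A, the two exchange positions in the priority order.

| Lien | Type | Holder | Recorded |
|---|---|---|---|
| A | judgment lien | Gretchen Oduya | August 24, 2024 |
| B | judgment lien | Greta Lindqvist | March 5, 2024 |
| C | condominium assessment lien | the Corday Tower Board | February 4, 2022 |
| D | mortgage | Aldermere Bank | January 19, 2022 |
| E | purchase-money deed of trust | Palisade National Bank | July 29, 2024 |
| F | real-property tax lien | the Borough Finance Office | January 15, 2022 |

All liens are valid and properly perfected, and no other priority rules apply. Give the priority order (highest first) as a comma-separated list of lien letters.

Adjusting effective dates: E relates back to the deed date July 16, 2024.
As a real-property tax lien, F is senior to every other lien.
Ordering the rest by effective date: D (January 19, 2022), C (February 4, 2022), B (March 5, 2024), E (July 16, 2024), A (August 24, 2024).
The subordination applies — D was senior to A — so D and A swap.

F, A, C, B, E, D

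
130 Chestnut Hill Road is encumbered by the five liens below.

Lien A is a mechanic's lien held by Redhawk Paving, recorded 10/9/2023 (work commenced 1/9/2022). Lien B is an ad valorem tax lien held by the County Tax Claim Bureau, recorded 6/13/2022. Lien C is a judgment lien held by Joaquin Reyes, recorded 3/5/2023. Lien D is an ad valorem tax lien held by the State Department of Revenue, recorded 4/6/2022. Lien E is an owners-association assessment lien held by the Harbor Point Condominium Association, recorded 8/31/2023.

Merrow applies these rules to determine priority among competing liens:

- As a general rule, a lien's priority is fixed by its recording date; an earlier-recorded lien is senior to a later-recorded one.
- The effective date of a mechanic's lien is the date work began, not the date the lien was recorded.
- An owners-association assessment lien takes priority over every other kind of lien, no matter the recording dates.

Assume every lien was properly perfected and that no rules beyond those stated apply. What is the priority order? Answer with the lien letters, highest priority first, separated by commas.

Effective dates: A relates back to 1/9/2022 (work commenced).
E is an owners-association assessment lien, so it outranks all other liens regardless of date.
Ordering the rest by effective date: A (1/9/2022), D (4/6/2022), B (6/13/2022), C (3/5/2023).

E, A, D, B, C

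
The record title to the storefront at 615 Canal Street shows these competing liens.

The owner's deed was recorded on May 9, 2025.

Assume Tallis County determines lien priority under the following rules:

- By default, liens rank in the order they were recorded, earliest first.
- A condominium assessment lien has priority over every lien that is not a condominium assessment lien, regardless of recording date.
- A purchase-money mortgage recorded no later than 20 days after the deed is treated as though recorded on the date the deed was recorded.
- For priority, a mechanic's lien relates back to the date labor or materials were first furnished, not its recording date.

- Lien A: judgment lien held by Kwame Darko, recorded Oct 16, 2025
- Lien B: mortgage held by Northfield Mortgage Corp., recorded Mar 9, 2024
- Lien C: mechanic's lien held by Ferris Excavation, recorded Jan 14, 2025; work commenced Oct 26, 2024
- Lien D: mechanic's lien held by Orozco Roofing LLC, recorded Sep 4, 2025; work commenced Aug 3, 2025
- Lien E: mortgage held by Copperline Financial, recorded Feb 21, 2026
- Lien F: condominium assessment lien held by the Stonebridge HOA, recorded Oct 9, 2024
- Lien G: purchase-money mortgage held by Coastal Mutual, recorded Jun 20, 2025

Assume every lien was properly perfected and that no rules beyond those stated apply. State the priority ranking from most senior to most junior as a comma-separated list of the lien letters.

First, effective dates: C's effective date is Oct 26, 2024, when work began; D is treated as recorded Aug 3, 2025, the work-commencement date; G was recorded 42 days after the deed, outside the 20-day window, so it keeps its recording date.
As a condominium assessment lien, F is senior to every other lien.
The other liens, earliest effective date first: B (Mar 9, 2024), C (Oct 26, 2024), G (Jun 20, 2025), D (Aug 3, 2025), A (Oct 16, 2025), E (Feb 21, 2026).

F, B, C, G, D, A, E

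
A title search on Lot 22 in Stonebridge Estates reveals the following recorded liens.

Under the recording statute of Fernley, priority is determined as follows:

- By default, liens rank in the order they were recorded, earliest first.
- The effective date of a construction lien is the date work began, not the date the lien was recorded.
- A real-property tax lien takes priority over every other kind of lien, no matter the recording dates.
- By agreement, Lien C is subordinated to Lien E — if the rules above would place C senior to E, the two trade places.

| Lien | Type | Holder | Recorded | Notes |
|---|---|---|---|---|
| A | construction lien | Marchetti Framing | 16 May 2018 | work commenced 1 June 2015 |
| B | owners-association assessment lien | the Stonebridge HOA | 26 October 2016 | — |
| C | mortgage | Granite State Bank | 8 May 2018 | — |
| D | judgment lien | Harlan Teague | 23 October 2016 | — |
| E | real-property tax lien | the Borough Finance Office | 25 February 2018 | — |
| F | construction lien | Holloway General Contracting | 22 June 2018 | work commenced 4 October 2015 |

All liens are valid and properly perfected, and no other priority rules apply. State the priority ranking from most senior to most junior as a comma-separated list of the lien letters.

Effective dates after the stated exceptions: A is treated as recorded 1 June 2015, the work-commencement date; F is treated as recorded 4 October 2015, the work-commencement date.
E, as a real-property tax lien, has superpriority and ranks first.
Among the remaining liens, by effective date: A (1 June 2015), F (4 October 2015), D (23 October 2016), B (26 October 2016), C (8 May 2018).
C is already junior to E, so the subordination agreement changes nothing.

E, A, F, D, B, C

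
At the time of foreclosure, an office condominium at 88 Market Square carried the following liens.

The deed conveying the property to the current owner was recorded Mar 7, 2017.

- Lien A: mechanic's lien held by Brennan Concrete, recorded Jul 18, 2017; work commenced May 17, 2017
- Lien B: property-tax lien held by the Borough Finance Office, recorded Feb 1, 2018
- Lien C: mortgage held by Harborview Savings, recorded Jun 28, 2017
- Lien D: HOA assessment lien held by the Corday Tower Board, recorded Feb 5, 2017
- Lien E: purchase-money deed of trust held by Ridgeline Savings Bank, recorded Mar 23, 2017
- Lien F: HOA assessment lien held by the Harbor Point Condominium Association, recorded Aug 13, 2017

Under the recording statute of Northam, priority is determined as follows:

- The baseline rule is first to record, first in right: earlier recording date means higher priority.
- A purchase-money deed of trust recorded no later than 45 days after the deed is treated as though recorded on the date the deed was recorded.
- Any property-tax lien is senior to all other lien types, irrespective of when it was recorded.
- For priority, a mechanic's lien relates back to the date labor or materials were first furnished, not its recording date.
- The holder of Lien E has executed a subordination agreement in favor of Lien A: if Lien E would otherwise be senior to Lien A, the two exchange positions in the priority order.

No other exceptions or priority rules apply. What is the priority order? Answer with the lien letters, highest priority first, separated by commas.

B, D, A, E, C, F

Effective dates after the stated exceptions: A's effective date is May 17, 2017, when work began; E was recorded within the 45-day window, so its effective date is the deed date Mar 7, 2017.
B is a property-tax lien and takes priority over every other lien.
Remaining liens by effective date: D (Feb 5, 2017), E (Mar 7, 2017), A (May 17, 2017), C (Jun 28, 2017), F (Aug 13, 2017).
E is senior to A before the subordination, so the two trade places.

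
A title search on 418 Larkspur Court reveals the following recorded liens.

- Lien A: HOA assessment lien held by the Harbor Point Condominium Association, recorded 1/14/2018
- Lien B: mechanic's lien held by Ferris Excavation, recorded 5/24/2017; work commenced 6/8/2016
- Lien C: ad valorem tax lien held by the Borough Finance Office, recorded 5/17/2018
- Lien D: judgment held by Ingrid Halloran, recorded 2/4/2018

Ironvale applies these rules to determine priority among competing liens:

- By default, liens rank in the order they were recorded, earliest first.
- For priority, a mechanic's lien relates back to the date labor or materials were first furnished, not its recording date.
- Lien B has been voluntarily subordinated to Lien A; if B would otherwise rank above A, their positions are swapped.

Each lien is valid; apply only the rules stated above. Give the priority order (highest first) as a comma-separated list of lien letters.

A, B, D, C

Effective dates after the stated exceptions: B is treated as recorded 6/8/2016, the work-commencement date.
Sorted by effective date: B (6/8/2016), A (1/14/2018), D (2/4/2018), C (5/17/2018).
The subordination applies — B was senior to A — so B and A swap.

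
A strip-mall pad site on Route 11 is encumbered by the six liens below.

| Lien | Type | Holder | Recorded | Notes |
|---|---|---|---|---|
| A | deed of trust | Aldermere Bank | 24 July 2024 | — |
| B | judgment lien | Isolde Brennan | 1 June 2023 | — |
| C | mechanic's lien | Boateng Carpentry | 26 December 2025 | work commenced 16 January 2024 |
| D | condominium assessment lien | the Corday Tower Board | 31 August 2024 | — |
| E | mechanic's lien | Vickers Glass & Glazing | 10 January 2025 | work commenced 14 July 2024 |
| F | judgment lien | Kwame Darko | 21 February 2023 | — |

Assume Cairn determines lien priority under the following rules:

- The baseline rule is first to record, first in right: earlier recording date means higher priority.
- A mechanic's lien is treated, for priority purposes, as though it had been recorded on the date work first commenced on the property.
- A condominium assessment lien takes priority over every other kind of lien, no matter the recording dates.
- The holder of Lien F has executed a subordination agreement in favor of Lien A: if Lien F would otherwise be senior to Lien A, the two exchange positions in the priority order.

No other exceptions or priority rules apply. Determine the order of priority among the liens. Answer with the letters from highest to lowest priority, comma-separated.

D, A, B, C, E, F

Effective dates after the stated exceptions: C relates back to 16 January 2024 (work commenced); E is treated as recorded 14 July 2024, the work-commencement date.
D, as a condominium assessment lien, has superpriority and ranks first.
Among the remaining liens, by effective date: F (21 February 2023), B (1 June 2023), C (16 January 2024), E (14 July 2024), A (24 July 2024).
The subordination applies — F was senior to A — so F and A swap.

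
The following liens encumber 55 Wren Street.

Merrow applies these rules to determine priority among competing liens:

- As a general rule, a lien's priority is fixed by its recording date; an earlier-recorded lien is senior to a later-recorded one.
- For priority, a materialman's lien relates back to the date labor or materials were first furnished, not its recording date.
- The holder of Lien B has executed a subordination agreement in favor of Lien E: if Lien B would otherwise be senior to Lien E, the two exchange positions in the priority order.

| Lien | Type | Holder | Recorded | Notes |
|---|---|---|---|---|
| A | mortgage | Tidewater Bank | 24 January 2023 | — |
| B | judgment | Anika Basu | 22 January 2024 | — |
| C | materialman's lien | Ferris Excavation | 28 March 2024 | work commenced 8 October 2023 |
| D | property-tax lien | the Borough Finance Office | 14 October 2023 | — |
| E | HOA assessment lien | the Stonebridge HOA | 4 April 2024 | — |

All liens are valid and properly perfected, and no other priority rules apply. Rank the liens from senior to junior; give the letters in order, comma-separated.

Effective dates after the stated exceptions: C is treated as recorded 8 October 2023, the work-commencement date.
Ordering by effective date: A (24 January 2023), C (8 October 2023), D (14 October 2023), B (22 January 2024), E (4 April 2024).
The subordination applies — B was senior to E — so B and E swap.

A, C, D, E, B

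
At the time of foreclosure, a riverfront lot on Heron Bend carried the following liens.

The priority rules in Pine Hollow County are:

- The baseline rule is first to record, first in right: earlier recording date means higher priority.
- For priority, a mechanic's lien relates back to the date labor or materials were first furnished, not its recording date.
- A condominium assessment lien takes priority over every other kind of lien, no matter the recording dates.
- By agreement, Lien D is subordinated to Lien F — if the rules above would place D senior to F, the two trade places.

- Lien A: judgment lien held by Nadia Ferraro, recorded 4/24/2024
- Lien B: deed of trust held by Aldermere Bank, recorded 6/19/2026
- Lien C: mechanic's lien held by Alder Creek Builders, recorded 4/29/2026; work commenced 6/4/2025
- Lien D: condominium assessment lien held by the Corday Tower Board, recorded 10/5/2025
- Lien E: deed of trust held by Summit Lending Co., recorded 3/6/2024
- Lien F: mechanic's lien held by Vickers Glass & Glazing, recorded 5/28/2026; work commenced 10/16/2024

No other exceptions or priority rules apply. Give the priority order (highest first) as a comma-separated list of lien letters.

Effective dates after the stated exceptions: C's effective date is 6/4/2025, when work began; F relates back to 10/16/2024 (work commenced).
D, as a condominium assessment lien, has superpriority and ranks first.
The other liens, earliest effective date first: E (3/6/2024), A (4/24/2024), F (10/16/2024), C (6/4/2025), B (6/19/2026).
The subordination applies — D was senior to F — so D and F swap.

F, E, A, D, C, B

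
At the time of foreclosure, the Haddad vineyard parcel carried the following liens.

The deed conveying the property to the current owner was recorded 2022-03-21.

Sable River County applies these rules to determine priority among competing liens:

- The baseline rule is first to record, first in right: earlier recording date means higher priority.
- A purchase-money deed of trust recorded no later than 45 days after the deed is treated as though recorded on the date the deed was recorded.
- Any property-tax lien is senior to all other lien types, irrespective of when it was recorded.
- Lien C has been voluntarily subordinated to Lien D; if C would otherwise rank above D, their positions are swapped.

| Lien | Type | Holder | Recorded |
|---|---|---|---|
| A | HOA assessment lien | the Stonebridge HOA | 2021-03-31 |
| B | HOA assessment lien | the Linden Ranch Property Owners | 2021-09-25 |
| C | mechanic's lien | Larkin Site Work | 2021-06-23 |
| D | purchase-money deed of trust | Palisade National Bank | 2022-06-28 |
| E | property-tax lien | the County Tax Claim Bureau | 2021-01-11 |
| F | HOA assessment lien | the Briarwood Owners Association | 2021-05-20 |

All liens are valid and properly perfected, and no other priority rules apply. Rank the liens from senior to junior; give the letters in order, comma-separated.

E, A, F, D, B, C

First, effective dates: D was recorded 99 days after the deed, outside the 45-day window, so it keeps its recording date.
E, as a property-tax lien, has superpriority and ranks first.
The other liens, earliest effective date first: A (2021-03-31), F (2021-05-20), C (2021-06-23), B (2021-09-25), D (2022-06-28).
Because C would otherwise rank above D, the subordination swaps them.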